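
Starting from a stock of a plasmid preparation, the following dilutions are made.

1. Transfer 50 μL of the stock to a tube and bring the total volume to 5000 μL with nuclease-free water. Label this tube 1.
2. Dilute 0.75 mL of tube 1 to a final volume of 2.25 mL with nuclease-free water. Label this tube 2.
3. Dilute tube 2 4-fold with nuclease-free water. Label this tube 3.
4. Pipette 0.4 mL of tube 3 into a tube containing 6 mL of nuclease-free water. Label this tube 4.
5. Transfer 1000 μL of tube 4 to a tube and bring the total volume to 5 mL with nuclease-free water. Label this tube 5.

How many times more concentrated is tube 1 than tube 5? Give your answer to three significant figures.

960

Step 1: 50 μL brought to 5000 μL → factor 5000/50 = 100
Step 2: 0.75 mL brought to 2.25 mL → factor 2.25/0.75 = 3
Step 3: 4-fold → factor 4
Step 4: 0.4 mL + 6 mL = 6.4 mL total → factor 6.4/0.4 = 16
Step 5: 1000 μL brought to 5 mL → factor 5000/1000 = 5
Dilution factor to tube 1 = 100; to tube 5 = 96000
[tube 1]/[tube 5] = (factor to tube 5)/(factor to tube 1) = 96000/100 = 960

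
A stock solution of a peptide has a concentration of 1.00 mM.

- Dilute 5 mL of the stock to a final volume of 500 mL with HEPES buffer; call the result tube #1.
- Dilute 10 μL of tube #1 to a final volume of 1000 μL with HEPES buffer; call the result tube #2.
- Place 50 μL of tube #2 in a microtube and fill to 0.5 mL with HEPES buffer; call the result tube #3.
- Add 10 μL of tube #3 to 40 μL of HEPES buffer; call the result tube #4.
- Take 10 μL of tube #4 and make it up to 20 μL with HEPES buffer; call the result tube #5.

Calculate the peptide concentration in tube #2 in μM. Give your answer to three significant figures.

Step 1: 5 mL brought to 500 mL → factor 500/5 = 100
Step 2: 10 μL brought to 1000 μL → factor 1000/10 = 100
Dilution factor through tube #2 = 100 × 100 = 10000
[tube #2] = 1.00 mM / 10000 = 0.0001000 mM = 0.100 μM

0.100 μM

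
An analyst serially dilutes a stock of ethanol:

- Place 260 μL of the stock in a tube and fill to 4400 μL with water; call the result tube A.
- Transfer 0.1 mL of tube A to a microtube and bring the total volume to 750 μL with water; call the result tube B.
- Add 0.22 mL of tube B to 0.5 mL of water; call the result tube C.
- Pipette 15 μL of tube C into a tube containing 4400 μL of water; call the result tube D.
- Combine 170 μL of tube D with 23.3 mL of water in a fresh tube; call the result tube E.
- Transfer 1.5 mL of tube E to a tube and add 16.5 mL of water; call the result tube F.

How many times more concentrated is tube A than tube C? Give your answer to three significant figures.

Step 1: 260 μL brought to 4400 μL → factor 4400/260 = 16.923
Step 2: 0.1 mL brought to 750 μL → factor 0.75/0.1 = 7.5
Step 3: 0.22 mL + 0.5 mL = 0.72 mL total → factor 0.72/0.22 = 3.2727
Dilution factor to tube A = 16.923; to tube C = 415.38
[tube A]/[tube C] = (factor to tube C)/(factor to tube A) = 415.38/16.923 = 24.5

24.5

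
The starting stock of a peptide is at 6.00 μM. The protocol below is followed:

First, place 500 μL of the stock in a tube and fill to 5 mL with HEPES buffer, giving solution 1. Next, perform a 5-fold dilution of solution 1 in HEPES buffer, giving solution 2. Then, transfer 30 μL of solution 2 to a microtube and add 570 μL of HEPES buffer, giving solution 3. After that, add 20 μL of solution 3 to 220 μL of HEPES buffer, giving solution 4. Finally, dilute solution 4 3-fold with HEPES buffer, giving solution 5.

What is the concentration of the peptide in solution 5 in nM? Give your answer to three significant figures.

Step 1: 500 μL brought to 5 mL → factor 5000/500 = 10
Step 2: 5-fold → factor 5
Step 3: 30 μL + 570 μL = 600 μL total → factor 600/30 = 20
Step 4: 20 μL + 220 μL = 240 μL total → factor 240/20 = 12
Step 5: 3-fold → factor 3
Overall dilution factor = 10 × 5 × 20 × 12 × 3 = 36000
Final = 6.00 μM / 36000 = 0.0001667 μM = 0.167 nM

0.167 nM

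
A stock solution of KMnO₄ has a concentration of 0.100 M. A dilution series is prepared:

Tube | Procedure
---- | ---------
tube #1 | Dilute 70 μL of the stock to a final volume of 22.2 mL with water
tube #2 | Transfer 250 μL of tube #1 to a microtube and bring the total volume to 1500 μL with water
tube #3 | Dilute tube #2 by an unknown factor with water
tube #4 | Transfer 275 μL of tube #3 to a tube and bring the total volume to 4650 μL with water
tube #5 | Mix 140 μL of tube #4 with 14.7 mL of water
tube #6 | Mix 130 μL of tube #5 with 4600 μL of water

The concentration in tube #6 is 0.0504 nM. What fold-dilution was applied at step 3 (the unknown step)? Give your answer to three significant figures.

16.0-fold

Step 1: 70 μL brought to 22.2 mL → factor 22200/70 = 317.14
Step 2: 250 μL brought to 1500 μL → factor 1500/250 = 6
Step 3: unknown factor x
Step 4: 275 μL brought to 4650 μL → factor 4650/275 = 16.909
Step 5: 140 μL + 14.7 mL = 14840 μL total → factor 14840/140 = 106
Step 6: 130 μL + 4600 μL = 4730 μL total → factor 4730/130 = 36.385
Product of known-step factors = 1.2409 × 10^8
Overall factor = 0.100 M / (0.0504 nM) = 1.9841 × 10^9
x = 1.9841 × 10^9 / 1.2409 × 10^8 = 16.0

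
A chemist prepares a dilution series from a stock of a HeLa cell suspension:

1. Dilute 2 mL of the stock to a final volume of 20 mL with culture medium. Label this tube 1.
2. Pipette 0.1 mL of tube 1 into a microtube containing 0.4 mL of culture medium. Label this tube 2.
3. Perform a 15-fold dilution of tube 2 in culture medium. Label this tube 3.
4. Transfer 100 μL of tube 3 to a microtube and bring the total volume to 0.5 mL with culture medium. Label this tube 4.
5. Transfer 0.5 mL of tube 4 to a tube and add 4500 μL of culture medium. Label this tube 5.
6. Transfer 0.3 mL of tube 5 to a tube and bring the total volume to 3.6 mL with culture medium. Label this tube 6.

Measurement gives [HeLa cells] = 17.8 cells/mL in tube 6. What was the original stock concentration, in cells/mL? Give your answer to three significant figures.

Step 1: 2 mL brought to 20 mL → factor 20/2 = 10
Step 2: 0.1 mL + 0.4 mL = 0.5 mL total → factor 0.5/0.1 = 5
Step 3: 15-fold → factor 15
Step 4: 100 μL brought to 0.5 mL → factor 500/100 = 5
Step 5: 0.5 mL + 4500 μL = 5 mL total → factor 5/0.5 = 10
Step 6: 0.3 mL brought to 3.6 mL → factor 3.6/0.3 = 12
Overall dilution factor = 10 × 5 × 15 × 5 × 10 × 12 = 4.5 × 10^5
Stock = 17.8 cells/mL × 4.5 × 10^5 = 8.01 × 10^6 cells/mL

8.01 × 10^6 cells/mL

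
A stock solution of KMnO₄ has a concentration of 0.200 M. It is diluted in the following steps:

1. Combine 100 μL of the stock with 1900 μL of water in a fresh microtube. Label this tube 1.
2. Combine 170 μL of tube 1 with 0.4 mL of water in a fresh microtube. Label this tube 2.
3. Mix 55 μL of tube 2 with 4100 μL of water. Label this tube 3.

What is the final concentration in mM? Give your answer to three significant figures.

0.0395 mM

Step 1: 100 μL + 1900 μL = 2000 μL total → factor 2000/100 = 20
Step 2: 170 μL + 0.4 mL = 570 μL total → factor 570/170 = 3.3529
Step 3: 55 μL + 4100 μL = 4155 μL total → factor 4155/55 = 75.545
Overall dilution factor = 20 × 3.3529 × 75.545 = 5066
Final = 0.200 M / 5066 = 3.948 × 10^-5 M = 0.0395 mM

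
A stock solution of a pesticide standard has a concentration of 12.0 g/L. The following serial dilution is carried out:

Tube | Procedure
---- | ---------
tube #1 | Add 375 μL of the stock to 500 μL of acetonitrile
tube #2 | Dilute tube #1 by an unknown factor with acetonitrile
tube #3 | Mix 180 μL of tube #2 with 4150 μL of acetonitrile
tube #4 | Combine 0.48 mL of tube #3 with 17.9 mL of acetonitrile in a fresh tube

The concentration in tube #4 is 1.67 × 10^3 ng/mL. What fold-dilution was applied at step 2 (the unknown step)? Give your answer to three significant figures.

3.34-fold

Step 1: 375 μL + 500 μL = 875 μL total → factor 875/375 = 2.3333
Step 2: unknown factor x
Step 3: 180 μL + 4150 μL = 4330 μL total → factor 4330/180 = 24.056
Step 4: 0.48 mL + 17.9 mL = 18.38 mL total → factor 18.38/0.48 = 38.292
Product of known-step factors = 2149.3
Overall factor = 12.0 g/L / (1.67 × 10^3 ng/mL) = 7185.6
x = 7185.6 / 2149.3 = 3.34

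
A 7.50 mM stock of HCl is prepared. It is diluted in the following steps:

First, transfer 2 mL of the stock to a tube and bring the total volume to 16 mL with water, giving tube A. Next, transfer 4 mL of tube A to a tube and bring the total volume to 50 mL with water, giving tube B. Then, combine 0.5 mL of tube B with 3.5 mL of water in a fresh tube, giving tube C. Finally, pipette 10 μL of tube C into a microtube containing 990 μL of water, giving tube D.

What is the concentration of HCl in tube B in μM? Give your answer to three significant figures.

75.0 μM

Step 1: 2 mL brought to 16 mL → factor 16/2 = 8
Step 2: 4 mL brought to 50 mL → factor 50/4 = 12.5
Dilution factor through tube B = 8 × 12.5 = 100
[tube B] = 7.50 mM / 100 = 0.07500 mM = 75.0 μM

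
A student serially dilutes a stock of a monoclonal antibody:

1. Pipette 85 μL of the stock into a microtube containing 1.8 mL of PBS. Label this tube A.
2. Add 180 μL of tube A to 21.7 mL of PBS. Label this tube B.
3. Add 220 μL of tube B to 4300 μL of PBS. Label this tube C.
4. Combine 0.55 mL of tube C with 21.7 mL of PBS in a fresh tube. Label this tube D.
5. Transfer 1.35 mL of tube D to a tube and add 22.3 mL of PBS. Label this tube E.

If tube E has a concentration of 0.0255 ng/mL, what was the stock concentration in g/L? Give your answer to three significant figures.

1.00 g/L

Step 1: 85 μL + 1.8 mL = 1885 μL total → factor 1885/85 = 22.176
Step 2: 180 μL + 21.7 mL = 21880 μL total → factor 21880/180 = 121.56
Step 3: 220 μL + 4300 μL = 4520 μL total → factor 4520/220 = 20.545
Step 4: 0.55 mL + 21.7 mL = 22.25 mL total → factor 22.25/0.55 = 40.455
Step 5: 1.35 mL + 22.3 mL = 23.65 mL total → factor 23.65/1.35 = 17.519
Overall dilution factor = 22.176 × 121.56 × 20.545 × 40.455 × 17.519 = 3.9251 × 10^7
Stock = 0.0255 ng/mL × 3.9251 × 10^7 = 1.001 × 10^6 ng/mL = 1.00 g/L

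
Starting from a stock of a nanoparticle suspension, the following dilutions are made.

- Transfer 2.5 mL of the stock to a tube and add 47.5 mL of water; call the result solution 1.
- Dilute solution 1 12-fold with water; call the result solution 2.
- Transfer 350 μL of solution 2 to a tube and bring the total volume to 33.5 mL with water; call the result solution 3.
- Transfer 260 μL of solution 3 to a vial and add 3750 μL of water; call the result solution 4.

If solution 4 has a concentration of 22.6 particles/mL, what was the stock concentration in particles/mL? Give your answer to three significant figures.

Step 1: 2.5 mL + 47.5 mL = 50 mL total → factor 50/2.5 = 20
Step 2: 12-fold → factor 12
Step 3: 350 μL brought to 33.5 mL → factor 33500/350 = 95.714
Step 4: 260 μL + 3750 μL = 4010 μL total → factor 4010/260 = 15.423
Overall dilution factor = 20 × 12 × 95.714 × 15.423 = 3.5429 × 10^5
Stock = 22.6 particles/mL × 3.5429 × 10^5 = 8.01 × 10^6 particles/mL

8.01 × 10^6 particles/mL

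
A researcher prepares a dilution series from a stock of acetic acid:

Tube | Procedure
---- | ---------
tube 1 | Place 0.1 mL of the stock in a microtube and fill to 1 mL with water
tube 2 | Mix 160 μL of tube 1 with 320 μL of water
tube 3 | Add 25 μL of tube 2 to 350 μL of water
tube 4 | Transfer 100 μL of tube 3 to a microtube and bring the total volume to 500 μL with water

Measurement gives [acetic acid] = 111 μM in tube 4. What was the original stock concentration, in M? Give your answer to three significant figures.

0.250 M

Step 1: 0.1 mL brought to 1 mL → factor 1/0.1 = 10
Step 2: 160 μL + 320 μL = 480 μL total → factor 480/160 = 3
Step 3: 25 μL + 350 μL = 375 μL total → factor 375/25 = 15
Step 4: 100 μL brought to 500 μL → factor 500/100 = 5
Overall dilution factor = 10 × 3 × 15 × 5 = 2250
Stock = 111 μM × 2250 = 2.498 × 10^5 μM = 0.250 M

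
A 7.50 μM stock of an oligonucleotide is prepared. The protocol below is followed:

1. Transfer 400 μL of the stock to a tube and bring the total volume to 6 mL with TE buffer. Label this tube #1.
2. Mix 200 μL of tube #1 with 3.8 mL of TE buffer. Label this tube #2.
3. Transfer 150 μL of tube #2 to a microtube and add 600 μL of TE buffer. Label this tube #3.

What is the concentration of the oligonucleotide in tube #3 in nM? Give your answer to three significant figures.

Step 1: 400 μL brought to 6 mL → factor 6000/400 = 15
Step 2: 200 μL + 3.8 mL = 4000 μL total → factor 4000/200 = 20
Step 3: 150 μL + 600 μL = 750 μL total → factor 750/150 = 5
Overall dilution factor = 15 × 20 × 5 = 1500
Final = 7.50 μM / 1500 = 0.005000 μM = 5.00 nM

5.00 nM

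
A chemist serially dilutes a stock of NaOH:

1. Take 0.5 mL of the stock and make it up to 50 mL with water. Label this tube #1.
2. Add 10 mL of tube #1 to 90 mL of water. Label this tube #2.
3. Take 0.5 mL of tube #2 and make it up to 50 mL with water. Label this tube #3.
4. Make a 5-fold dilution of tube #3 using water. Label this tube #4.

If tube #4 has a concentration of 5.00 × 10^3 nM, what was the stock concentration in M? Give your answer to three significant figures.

Step 1: 0.5 mL brought to 50 mL → factor 50/0.5 = 100
Step 2: 10 mL + 90 mL = 100 mL total → factor 100/10 = 10
Step 3: 0.5 mL brought to 50 mL → factor 50/0.5 = 100
Step 4: 5-fold → factor 5
Overall dilution factor = 100 × 10 × 100 × 5 = 5 × 10^5
Stock = 5.00 × 10^3 nM × 5 × 10^5 = 2.500 × 10^9 nM = 2.50 M

2.50 M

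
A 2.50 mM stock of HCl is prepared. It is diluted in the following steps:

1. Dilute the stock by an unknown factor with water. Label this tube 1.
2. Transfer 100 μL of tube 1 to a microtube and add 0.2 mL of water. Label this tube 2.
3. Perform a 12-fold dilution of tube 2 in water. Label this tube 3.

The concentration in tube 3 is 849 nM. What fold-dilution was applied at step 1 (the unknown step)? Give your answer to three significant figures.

Step 1: unknown factor x
Step 2: 100 μL + 0.2 mL = 300 μL total → factor 300/100 = 3
Step 3: 12-fold → factor 12
Product of known-step factors = 36
Overall factor = 2.50 mM / (849 nM) = 2944.6
x = 2944.6 / 36 = 81.8

81.8-fold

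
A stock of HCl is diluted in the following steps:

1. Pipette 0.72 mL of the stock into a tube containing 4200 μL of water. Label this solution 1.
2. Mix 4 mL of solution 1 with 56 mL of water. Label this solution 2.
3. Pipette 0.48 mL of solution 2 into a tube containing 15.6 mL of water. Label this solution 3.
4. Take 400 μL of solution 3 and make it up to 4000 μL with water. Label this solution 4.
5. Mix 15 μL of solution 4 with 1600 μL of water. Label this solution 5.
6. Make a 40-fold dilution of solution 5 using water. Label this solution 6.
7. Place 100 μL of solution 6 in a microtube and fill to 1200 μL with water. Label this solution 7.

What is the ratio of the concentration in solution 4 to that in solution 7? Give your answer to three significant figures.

5.17 × 10^4

Step 1: 0.72 mL + 4200 μL = 4.92 mL total → factor 4.92/0.72 = 6.8333
Step 2: 4 mL + 56 mL = 60 mL total → factor 60/4 = 15
Step 3: 0.48 mL + 15.6 mL = 16.08 mL total → factor 16.08/0.48 = 33.5
Step 4: 400 μL brought to 4000 μL → factor 4000/400 = 10
Step 5: 15 μL + 1600 μL = 1615 μL total → factor 1615/15 = 107.67
Step 6: 40-fold → factor 40
Step 7: 100 μL brought to 1200 μL → factor 1200/100 = 12
Dilution factor to solution 4 = 34338; to solution 7 = 1.7746 × 10^9
[solution 4]/[solution 7] = (factor to solution 7)/(factor to solution 4) = 1.7746 × 10^9/34338 = 5.17 × 10^4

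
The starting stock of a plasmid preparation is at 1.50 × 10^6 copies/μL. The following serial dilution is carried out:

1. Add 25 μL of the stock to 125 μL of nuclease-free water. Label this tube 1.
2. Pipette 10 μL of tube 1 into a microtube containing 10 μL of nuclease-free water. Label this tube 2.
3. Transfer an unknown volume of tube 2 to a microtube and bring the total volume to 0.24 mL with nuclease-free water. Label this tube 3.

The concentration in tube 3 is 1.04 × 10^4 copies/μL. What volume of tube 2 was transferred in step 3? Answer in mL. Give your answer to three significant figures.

0.0200 mL

Step 1: 25 μL + 125 μL = 150 μL total → factor 150/25 = 6
Step 2: 10 μL + 10 μL = 20 μL total → factor 20/10 = 2
Step 3: v brought to 0.24 mL → factor = 0.24 mL/v
Product of known-step factors = 12
Overall factor = 1.50 × 10^6 copies/μL / (1.04 × 10^4 copies/μL) = 144.23
Step-3 factor = 144.23 / 12 = 12.019
v = 0.24 mL / 12.019 = 0.0200 mL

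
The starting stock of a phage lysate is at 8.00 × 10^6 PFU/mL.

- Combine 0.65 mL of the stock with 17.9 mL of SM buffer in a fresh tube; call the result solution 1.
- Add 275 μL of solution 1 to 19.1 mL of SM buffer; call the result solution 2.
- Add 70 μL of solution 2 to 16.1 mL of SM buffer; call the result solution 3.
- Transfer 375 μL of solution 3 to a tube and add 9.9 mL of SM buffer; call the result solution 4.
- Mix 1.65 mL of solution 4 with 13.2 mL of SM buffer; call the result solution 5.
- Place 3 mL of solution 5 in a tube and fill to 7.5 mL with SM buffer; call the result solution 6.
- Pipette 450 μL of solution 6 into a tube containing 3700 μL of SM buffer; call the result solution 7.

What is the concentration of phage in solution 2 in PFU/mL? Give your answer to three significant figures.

3.98 × 10^3 PFU/mL

Step 1: 0.65 mL + 17.9 mL = 18.55 mL total → factor 18.55/0.65 = 28.538
Step 2: 275 μL + 19.1 mL = 19375 μL total → factor 19375/275 = 70.455
Dilution factor through solution 2 = 28.538 × 70.455 = 2010.7
[solution 2] = 8.00 × 10^6 PFU/mL / 2010.7 = 3.98 × 10^3 PFU/mL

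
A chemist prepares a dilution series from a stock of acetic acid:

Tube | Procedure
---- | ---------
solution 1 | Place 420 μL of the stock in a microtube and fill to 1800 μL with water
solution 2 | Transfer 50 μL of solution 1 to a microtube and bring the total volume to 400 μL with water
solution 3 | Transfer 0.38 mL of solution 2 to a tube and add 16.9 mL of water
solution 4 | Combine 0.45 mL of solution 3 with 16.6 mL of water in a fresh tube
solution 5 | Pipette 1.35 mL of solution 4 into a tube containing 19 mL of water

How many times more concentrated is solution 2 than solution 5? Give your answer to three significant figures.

2.60 × 10^4

Step 1: 420 μL brought to 1800 μL → factor 1800/420 = 4.2857
Step 2: 50 μL brought to 400 μL → factor 400/50 = 8
Step 3: 0.38 mL + 16.9 mL = 17.28 mL total → factor 17.28/0.38 = 45.474
Step 4: 0.45 mL + 16.6 mL = 17.05 mL total → factor 17.05/0.45 = 37.889
Step 5: 1.35 mL + 19 mL = 20.35 mL total → factor 20.35/1.35 = 15.074
Dilution factor to solution 2 = 34.286; to solution 5 = 8.9046 × 10^5
[solution 2]/[solution 5] = (factor to solution 5)/(factor to solution 2) = 8.9046 × 10^5/34.286 = 2.60 × 10^4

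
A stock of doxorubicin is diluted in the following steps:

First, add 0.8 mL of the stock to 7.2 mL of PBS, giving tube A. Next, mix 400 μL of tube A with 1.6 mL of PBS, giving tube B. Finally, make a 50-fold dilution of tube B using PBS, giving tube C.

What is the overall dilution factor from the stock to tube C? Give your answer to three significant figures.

Step 1: 0.8 mL + 7.2 mL = 8 mL total → factor 8/0.8 = 10
Step 2: 400 μL + 1.6 mL = 2000 μL total → factor 2000/400 = 5
Step 3: 50-fold → factor 50
Overall dilution factor = 10 × 5 × 50 = 2500

2.50 × 10^3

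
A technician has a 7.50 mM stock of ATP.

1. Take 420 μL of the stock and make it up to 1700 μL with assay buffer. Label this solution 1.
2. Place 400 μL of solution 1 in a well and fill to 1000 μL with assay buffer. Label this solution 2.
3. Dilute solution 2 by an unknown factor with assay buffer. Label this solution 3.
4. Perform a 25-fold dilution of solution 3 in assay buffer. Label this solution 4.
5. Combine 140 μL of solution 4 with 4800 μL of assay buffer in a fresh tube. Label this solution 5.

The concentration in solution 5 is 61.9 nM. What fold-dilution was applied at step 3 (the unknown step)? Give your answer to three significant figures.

13.6-fold

Step 1: 420 μL brought to 1700 μL → factor 1700/420 = 4.0476
Step 2: 400 μL brought to 1000 μL → factor 1000/400 = 2.5
Step 3: unknown factor x
Step 4: 25-fold → factor 25
Step 5: 140 μL + 4800 μL = 4940 μL total → factor 4940/140 = 35.286
Product of known-step factors = 8926.4
Overall factor = 7.50 mM / (61.9 nM) = 1.2116 × 10^5
x = 1.2116 × 10^5 / 8926.4 = 13.6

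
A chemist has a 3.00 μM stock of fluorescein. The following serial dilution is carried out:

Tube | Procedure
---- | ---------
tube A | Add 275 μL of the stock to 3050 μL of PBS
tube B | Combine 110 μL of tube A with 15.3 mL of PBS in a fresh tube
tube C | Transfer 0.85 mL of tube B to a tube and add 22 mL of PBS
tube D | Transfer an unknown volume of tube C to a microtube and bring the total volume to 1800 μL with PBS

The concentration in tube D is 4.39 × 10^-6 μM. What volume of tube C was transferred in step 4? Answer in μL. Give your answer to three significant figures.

120 μL

Step 1: 275 μL + 3050 μL = 3325 μL total → factor 3325/275 = 12.091
Step 2: 110 μL + 15.3 mL = 15410 μL total → factor 15410/110 = 140.09
Step 3: 0.85 mL + 22 mL = 22.85 mL total → factor 22.85/0.85 = 26.882
Step 4: v brought to 1800 μL → factor = 1800 μL/v
Product of known-step factors = 45534
Overall factor = 3.00 μM / (4.39 × 10^-6 μM) = 6.8337 × 10^5
Step-4 factor = 6.8337 × 10^5 / 45534 = 15.008
v = 1800 μL / 15.008 = 120 μL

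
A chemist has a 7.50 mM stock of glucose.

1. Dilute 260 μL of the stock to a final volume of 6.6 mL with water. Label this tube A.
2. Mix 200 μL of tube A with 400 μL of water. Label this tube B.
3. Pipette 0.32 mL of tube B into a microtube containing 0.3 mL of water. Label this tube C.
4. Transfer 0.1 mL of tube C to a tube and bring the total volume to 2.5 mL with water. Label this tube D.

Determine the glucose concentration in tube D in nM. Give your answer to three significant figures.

2.03 × 10^3 nM

Step 1: 260 μL brought to 6.6 mL → factor 6600/260 = 25.385
Step 2: 200 μL + 400 μL = 600 μL total → factor 600/200 = 3
Step 3: 0.32 mL + 0.3 mL = 0.62 mL total → factor 0.62/0.32 = 1.9375
Step 4: 0.1 mL brought to 2.5 mL → factor 2.5/0.1 = 25
Overall dilution factor = 25.385 × 3 × 1.9375 × 25 = 3688.7
Final = 7.50 mM / 3688.7 = 0.002033 mM = 2.03 × 10^3 nM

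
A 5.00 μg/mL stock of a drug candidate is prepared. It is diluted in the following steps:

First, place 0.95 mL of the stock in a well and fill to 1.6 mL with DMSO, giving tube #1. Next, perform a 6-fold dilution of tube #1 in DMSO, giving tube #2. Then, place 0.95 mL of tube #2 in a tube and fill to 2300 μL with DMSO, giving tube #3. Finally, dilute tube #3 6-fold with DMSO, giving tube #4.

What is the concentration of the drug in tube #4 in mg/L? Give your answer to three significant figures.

0.0341 mg/L

Step 1: 0.95 mL brought to 1.6 mL → factor 1.6/0.95 = 1.6842
Step 2: 6-fold → factor 6
Step 3: 0.95 mL brought to 2300 μL → factor 2.3/0.95 = 2.4211
Step 4: 6-fold → factor 6
Overall dilution factor = 1.6842 × 6 × 2.4211 × 6 = 146.79
Final = 5.00 μg/mL / 146.79 = 0.03406 μg/mL = 0.0341 mg/L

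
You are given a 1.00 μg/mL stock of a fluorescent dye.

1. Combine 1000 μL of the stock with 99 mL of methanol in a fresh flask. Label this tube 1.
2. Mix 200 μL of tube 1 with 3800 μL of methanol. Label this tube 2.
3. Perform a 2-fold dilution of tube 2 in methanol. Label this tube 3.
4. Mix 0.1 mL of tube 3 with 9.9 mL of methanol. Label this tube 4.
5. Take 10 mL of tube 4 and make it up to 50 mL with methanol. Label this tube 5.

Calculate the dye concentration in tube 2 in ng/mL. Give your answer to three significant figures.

Step 1: 1000 μL + 99 mL = 1 × 10^5 μL total → factor 1 × 10^5/1000 = 100
Step 2: 200 μL + 3800 μL = 4000 μL total → factor 4000/200 = 20
Dilution factor through tube 2 = 100 × 20 = 2000
[tube 2] = 1.00 μg/mL / 2000 = 0.0005000 μg/mL = 0.500 ng/mL

0.500 ng/mL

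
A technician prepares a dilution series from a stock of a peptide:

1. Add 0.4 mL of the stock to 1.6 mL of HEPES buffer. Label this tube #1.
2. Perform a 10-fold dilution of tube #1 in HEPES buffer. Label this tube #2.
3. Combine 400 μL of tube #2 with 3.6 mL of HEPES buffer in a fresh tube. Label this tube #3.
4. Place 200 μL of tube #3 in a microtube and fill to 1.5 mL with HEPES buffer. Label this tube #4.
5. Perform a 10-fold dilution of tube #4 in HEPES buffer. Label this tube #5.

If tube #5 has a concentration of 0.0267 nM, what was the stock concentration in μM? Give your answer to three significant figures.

1.00 μM

Step 1: 0.4 mL + 1.6 mL = 2 mL total → factor 2/0.4 = 5
Step 2: 10-fold → factor 10
Step 3: 400 μL + 3.6 mL = 4000 μL total → factor 4000/400 = 10
Step 4: 200 μL brought to 1.5 mL → factor 1500/200 = 7.5
Step 5: 10-fold → factor 10
Overall dilution factor = 5 × 10 × 10 × 7.5 × 10 = 37500
Stock = 0.0267 nM × 37500 = 1001 nM = 1.00 μM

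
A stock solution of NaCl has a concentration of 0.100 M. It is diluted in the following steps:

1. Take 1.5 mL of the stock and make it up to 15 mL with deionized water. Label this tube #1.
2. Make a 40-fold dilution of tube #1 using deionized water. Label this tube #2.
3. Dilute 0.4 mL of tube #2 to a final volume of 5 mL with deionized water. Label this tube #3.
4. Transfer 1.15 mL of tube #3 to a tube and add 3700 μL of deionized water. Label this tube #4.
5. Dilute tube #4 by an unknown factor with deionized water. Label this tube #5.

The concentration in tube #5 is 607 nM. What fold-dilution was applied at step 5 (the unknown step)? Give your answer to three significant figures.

7.81-fold

Step 1: 1.5 mL brought to 15 mL → factor 15/1.5 = 10
Step 2: 40-fold → factor 40
Step 3: 0.4 mL brought to 5 mL → factor 5/0.4 = 12.5
Step 4: 1.15 mL + 3700 μL = 4.85 mL total → factor 4.85/1.15 = 4.2174
Step 5: unknown factor x
Product of known-step factors = 21087
Overall factor = 0.100 M / (607 nM) = 1.6474 × 10^5
x = 1.6474 × 10^5 / 21087 = 7.81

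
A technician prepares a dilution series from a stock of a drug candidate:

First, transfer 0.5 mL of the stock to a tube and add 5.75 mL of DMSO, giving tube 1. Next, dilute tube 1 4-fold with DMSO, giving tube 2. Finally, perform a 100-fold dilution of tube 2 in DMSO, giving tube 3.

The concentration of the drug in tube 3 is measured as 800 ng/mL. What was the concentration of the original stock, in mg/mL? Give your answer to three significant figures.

4.00 mg/mL

Step 1: 0.5 mL + 5.75 mL = 6.25 mL total → factor 6.25/0.5 = 12.5
Step 2: 4-fold → factor 4
Step 3: 100-fold → factor 100
Overall dilution factor = 12.5 × 4 × 100 = 5000
Stock = 800 ng/mL × 5000 = 4.000 × 10^6 ng/mL = 4.00 mg/mL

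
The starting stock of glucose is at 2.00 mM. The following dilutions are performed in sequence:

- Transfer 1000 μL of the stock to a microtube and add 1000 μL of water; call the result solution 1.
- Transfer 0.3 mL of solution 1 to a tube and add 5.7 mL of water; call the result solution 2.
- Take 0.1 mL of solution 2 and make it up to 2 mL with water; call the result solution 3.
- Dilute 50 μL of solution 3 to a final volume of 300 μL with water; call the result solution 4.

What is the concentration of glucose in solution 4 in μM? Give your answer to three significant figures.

0.417 μM

Step 1: 1000 μL + 1000 μL = 2000 μL total → factor 2000/1000 = 2
Step 2: 0.3 mL + 5.7 mL = 6 mL total → factor 6/0.3 = 20
Step 3: 0.1 mL brought to 2 mL → factor 2/0.1 = 20
Step 4: 50 μL brought to 300 μL → factor 300/50 = 6
Overall dilution factor = 2 × 20 × 20 × 6 = 4800
Final = 2.00 mM / 4800 = 0.0004167 mM = 0.417 μM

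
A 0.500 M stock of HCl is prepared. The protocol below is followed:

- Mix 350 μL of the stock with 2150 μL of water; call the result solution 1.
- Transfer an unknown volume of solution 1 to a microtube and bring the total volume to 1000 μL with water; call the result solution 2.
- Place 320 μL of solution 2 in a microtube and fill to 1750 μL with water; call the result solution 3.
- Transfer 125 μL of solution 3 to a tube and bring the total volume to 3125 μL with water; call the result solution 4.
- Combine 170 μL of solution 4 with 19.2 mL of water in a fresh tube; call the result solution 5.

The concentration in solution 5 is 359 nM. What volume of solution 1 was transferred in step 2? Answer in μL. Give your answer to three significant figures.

79.9 μL

Step 1: 350 μL + 2150 μL = 2500 μL total → factor 2500/350 = 7.1429
Step 2: v brought to 1000 μL → factor = 1000 μL/v
Step 3: 320 μL brought to 1750 μL → factor 1750/320 = 5.4688
Step 4: 125 μL brought to 3125 μL → factor 3125/125 = 25
Step 5: 170 μL + 19.2 mL = 19370 μL total → factor 19370/170 = 113.94
Product of known-step factors = 1.1127 × 10^5
Overall factor = 0.500 M / (359 nM) = 1.3928 × 10^6
Step-2 factor = 1.3928 × 10^6 / 1.1127 × 10^5 = 12.517
v = 1000 μL / 12.517 = 79.9 μL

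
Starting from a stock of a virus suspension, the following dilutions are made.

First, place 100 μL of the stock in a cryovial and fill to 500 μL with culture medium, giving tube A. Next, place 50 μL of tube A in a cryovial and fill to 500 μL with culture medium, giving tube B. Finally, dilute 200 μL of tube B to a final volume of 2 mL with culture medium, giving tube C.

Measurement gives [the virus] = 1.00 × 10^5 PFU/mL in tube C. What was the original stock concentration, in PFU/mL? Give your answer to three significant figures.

Step 1: 100 μL brought to 500 μL → factor 500/100 = 5
Step 2: 50 μL brought to 500 μL → factor 500/50 = 10
Step 3: 200 μL brought to 2 mL → factor 2000/200 = 10
Overall dilution factor = 5 × 10 × 10 = 500
Stock = 1.00 × 10^5 PFU/mL × 500 = 5.00 × 10^7 PFU/mL

5.00 × 10^7 PFU/mL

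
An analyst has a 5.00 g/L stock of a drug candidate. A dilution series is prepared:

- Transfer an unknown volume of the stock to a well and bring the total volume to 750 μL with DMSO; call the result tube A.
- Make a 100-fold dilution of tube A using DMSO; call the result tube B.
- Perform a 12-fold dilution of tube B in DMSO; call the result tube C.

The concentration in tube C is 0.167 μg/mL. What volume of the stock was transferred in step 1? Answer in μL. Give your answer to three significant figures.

Step 1: v brought to 750 μL → factor = 750 μL/v
Step 2: 100-fold → factor 100
Step 3: 12-fold → factor 12
Product of known-step factors = 1200
Overall factor = 5.00 g/L / (0.167 μg/mL) = 29940
Step-1 factor = 29940 / 1200 = 24.95
v = 750 μL / 24.95 = 30.1 μL

30.1 μL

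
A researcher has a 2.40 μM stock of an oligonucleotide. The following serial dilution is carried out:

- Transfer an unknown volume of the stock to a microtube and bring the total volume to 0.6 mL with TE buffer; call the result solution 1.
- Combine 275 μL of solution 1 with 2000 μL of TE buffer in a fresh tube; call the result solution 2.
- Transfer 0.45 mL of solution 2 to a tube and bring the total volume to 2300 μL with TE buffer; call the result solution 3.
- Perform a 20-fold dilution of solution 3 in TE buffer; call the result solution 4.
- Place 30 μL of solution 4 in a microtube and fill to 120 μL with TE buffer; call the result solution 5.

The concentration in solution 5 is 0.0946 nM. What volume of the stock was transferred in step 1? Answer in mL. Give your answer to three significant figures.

Step 1: v brought to 0.6 mL → factor = 0.6 mL/v
Step 2: 275 μL + 2000 μL = 2275 μL total → factor 2275/275 = 8.2727
Step 3: 0.45 mL brought to 2300 μL → factor 2.3/0.45 = 5.1111
Step 4: 20-fold → factor 20
Step 5: 30 μL brought to 120 μL → factor 120/30 = 4
Product of known-step factors = 3382.6
Overall factor = 2.40 μM / (0.0946 nM) = 25370
Step-1 factor = 25370 / 3382.6 = 7.5001
v = 0.6 mL / 7.5001 = 0.0800 mL

0.0800 mL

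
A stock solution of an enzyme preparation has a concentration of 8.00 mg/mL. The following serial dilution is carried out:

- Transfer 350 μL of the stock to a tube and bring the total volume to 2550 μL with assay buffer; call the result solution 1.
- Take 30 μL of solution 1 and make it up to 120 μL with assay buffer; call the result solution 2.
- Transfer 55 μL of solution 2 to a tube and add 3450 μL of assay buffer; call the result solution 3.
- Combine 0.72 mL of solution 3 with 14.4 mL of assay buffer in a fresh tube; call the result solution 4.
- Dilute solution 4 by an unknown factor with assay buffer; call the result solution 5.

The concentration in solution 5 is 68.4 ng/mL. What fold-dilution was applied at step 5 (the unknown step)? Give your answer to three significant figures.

Step 1: 350 μL brought to 2550 μL → factor 2550/350 = 7.2857
Step 2: 30 μL brought to 120 μL → factor 120/30 = 4
Step 3: 55 μL + 3450 μL = 3505 μL total → factor 3505/55 = 63.727
Step 4: 0.72 mL + 14.4 mL = 15.12 mL total → factor 15.12/0.72 = 21
Step 5: unknown factor x
Product of known-step factors = 39001
Overall factor = 8.00 mg/mL / (68.4 ng/mL) = 1.1696 × 10^5
x = 1.1696 × 10^5 / 39001 = 3.00

3.00-fold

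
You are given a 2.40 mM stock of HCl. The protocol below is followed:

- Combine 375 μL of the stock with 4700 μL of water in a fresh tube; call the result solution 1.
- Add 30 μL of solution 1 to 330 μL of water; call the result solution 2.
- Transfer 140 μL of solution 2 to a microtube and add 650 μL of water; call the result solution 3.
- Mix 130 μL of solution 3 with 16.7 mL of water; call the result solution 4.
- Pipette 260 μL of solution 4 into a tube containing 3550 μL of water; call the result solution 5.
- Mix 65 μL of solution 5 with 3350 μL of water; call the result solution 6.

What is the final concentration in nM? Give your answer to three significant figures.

Step 1: 375 μL + 4700 μL = 5075 μL total → factor 5075/375 = 13.533
Step 2: 30 μL + 330 μL = 360 μL total → factor 360/30 = 12
Step 3: 140 μL + 650 μL = 790 μL total → factor 790/140 = 5.6429
Step 4: 130 μL + 16.7 mL = 16830 μL total → factor 16830/130 = 129.46
Step 5: 260 μL + 3550 μL = 3810 μL total → factor 3810/260 = 14.654
Step 6: 65 μL + 3350 μL = 3415 μL total → factor 3415/65 = 52.538
Overall dilution factor = 13.533 × 12 × 5.6429 × 129.46 × 14.654 × 52.538 = 9.1339 × 10^7
Final = 2.40 mM / 9.1339 × 10^7 = 2.628 × 10^-8 mM = 0.0263 nM

0.0263 nM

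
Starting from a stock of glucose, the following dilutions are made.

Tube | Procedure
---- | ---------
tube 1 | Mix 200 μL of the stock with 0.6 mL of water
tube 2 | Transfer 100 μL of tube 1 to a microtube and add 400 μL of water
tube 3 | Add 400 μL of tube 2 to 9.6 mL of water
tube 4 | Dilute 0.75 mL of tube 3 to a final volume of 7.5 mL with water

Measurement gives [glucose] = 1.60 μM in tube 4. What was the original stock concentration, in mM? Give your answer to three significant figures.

Step 1: 200 μL + 0.6 mL = 800 μL total → factor 800/200 = 4
Step 2: 100 μL + 400 μL = 500 μL total → factor 500/100 = 5
Step 3: 400 μL + 9.6 mL = 10000 μL total → factor 10000/400 = 25
Step 4: 0.75 mL brought to 7.5 mL → factor 7.5/0.75 = 10
Overall dilution factor = 4 × 5 × 25 × 10 = 5000
Stock = 1.60 μM × 5000 = 8000 μM = 8.00 mM

8.00 mM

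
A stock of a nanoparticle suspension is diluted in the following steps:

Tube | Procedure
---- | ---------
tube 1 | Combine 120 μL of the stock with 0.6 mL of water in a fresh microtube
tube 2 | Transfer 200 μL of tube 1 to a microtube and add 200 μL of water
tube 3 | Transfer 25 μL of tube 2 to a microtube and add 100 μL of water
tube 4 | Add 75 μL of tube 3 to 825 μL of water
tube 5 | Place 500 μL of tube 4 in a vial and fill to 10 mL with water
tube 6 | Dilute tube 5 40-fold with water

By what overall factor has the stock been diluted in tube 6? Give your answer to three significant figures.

Step 1: 120 μL + 0.6 mL = 720 μL total → factor 720/120 = 6
Step 2: 200 μL + 200 μL = 400 μL total → factor 400/200 = 2
Step 3: 25 μL + 100 μL = 125 μL total → factor 125/25 = 5
Step 4: 75 μL + 825 μL = 900 μL total → factor 900/75 = 12
Step 5: 500 μL brought to 10 mL → factor 10000/500 = 20
Step 6: 40-fold → factor 40
Overall dilution factor = 6 × 2 × 5 × 12 × 20 × 40 = 5.76 × 10^5

5.76 × 10^5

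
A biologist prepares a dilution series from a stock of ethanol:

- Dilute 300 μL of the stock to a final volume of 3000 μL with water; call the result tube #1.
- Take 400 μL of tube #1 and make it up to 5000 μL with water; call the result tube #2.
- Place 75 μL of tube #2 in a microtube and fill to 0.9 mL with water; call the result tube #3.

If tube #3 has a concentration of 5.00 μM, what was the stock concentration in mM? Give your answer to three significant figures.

7.50 mM

Step 1: 300 μL brought to 3000 μL → factor 3000/300 = 10
Step 2: 400 μL brought to 5000 μL → factor 5000/400 = 12.5
Step 3: 75 μL brought to 0.9 mL → factor 900/75 = 12
Overall dilution factor = 10 × 12.5 × 12 = 1500
Stock = 5.00 μM × 1500 = 7500 μM = 7.50 mM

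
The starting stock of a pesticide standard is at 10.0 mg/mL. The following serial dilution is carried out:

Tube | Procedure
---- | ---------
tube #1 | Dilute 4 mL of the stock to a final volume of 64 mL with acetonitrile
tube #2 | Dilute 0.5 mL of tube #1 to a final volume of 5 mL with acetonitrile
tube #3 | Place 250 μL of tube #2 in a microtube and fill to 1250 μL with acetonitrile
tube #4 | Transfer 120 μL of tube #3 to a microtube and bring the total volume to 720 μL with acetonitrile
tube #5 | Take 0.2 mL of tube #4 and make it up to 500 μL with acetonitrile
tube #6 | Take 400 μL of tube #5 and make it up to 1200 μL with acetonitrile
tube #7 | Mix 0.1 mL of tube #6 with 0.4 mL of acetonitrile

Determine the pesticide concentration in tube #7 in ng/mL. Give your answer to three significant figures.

Step 1: 4 mL brought to 64 mL → factor 64/4 = 16
Step 2: 0.5 mL brought to 5 mL → factor 5/0.5 = 10
Step 3: 250 μL brought to 1250 μL → factor 1250/250 = 5
Step 4: 120 μL brought to 720 μL → factor 720/120 = 6
Step 5: 0.2 mL brought to 500 μL → factor 0.5/0.2 = 2.5
Step 6: 400 μL brought to 1200 μL → factor 1200/400 = 3
Step 7: 0.1 mL + 0.4 mL = 0.5 mL total → factor 0.5/0.1 = 5
Overall dilution factor = 16 × 10 × 5 × 6 × 2.5 × 3 × 5 = 1.8 × 10^5
Final = 10.0 mg/mL / 1.8 × 10^5 = 5.556 × 10^-5 mg/mL = 55.6 ng/mL

55.6 ng/mL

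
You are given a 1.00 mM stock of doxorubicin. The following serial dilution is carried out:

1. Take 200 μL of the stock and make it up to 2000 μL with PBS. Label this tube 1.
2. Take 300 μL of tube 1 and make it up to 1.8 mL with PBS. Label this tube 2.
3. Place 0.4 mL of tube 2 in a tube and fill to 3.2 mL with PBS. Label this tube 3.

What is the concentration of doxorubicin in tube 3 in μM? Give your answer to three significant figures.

2.08 μM

Step 1: 200 μL brought to 2000 μL → factor 2000/200 = 10
Step 2: 300 μL brought to 1.8 mL → factor 1800/300 = 6
Step 3: 0.4 mL brought to 3.2 mL → factor 3.2/0.4 = 8
Overall dilution factor = 10 × 6 × 8 = 480
Final = 1.00 mM / 480 = 0.002083 mM = 2.08 μM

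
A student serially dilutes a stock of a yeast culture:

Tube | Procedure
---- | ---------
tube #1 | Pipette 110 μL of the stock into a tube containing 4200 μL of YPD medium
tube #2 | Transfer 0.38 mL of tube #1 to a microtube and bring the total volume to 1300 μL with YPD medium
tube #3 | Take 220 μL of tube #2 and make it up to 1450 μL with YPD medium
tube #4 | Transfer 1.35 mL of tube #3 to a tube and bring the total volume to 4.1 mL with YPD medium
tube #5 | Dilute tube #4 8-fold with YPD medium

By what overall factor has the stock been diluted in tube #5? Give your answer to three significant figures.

2.15 × 10^4

Step 1: 110 μL + 4200 μL = 4310 μL total → factor 4310/110 = 39.182
Step 2: 0.38 mL brought to 1300 μL → factor 1.3/0.38 = 3.4211
Step 3: 220 μL brought to 1450 μL → factor 1450/220 = 6.5909
Step 4: 1.35 mL brought to 4.1 mL → factor 4.1/1.35 = 3.037
Step 5: 8-fold → factor 8
Overall dilution factor = 39.182 × 3.4211 × 6.5909 × 3.037 × 8 = 21465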